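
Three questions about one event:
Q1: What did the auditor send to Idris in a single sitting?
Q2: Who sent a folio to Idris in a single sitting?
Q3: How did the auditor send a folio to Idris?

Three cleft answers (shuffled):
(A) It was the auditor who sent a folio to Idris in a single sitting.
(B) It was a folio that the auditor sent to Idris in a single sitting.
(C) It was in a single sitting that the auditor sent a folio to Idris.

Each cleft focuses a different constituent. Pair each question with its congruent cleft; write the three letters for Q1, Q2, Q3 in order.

BAC

Q1 asks about the direct object; cleft (B) focuses "a folio", which is the direct object — so Q1 → B.
Q2 asks about the subject (agent); cleft (A) focuses "the auditor", which is the subject (agent) — so Q2 → A.
Q3 asks about the manner; cleft (C) focuses "in a single sitting", which is the manner — so Q3 → C.
Mapping: Q1→B, Q2→A, Q3→C.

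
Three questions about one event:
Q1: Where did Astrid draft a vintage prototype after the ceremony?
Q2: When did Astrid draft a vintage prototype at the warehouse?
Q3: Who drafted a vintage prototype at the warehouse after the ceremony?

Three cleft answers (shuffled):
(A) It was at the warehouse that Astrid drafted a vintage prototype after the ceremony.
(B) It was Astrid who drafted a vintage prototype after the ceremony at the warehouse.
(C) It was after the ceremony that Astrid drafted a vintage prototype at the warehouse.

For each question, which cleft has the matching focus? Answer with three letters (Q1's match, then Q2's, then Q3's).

ACB

Q1 asks about the location; cleft (A) focuses "at the warehouse", which is the location — so Q1 → A.
Q2 asks about the time; cleft (C) focuses "after the ceremony", which is the time — so Q2 → C.
Q3 asks about the subject (agent); cleft (B) focuses "Astrid", which is the subject (agent) — so Q3 → B.
Mapping: Q1→A, Q2→C, Q3→B.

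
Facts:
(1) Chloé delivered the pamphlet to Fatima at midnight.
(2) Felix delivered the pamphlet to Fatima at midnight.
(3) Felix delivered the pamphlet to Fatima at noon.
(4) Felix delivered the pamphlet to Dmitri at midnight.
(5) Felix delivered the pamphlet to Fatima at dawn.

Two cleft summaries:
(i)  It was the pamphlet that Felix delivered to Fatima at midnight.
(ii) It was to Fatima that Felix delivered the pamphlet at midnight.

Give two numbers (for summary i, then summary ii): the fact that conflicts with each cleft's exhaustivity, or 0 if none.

0, 4

Summary (i) focuses "the pamphlet" (the thing); background same agent, recipient, setting (Felix / Fatima / at midnight). No fact matches that background with a different thing, so 0.
Summary (ii) focuses "Fatima" (the recipient); background same agent, thing, setting (Felix / the pamphlet / at midnight). Fact (4) matches that background with recipient = Dmitri — refutes (ii).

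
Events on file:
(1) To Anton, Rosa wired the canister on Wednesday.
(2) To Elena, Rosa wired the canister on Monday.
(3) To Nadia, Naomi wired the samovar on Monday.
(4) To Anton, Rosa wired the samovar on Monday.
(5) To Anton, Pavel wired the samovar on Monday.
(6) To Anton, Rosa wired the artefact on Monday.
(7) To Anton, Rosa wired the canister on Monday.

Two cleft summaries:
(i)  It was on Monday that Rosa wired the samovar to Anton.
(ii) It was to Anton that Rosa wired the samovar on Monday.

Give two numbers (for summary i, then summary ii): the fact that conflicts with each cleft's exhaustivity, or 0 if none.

0, 0

(i): focus "on Monday". No fact shares Rosa as agent and the samovar as thing and Anton as recipient with a different setting. 0.
(ii): focus "Anton". No fact shares Rosa as agent and the samovar as thing and on Monday as setting with a different recipient. 0.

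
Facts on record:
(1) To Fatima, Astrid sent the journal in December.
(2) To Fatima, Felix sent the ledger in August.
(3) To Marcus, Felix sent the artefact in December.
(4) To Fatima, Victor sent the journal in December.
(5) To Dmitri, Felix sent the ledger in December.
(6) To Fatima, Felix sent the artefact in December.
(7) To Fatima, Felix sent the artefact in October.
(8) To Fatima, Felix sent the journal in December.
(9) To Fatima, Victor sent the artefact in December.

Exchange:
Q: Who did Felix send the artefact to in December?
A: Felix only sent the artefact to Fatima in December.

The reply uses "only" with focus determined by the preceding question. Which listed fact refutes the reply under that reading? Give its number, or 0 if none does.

3

The question "Who did ... to ...?" targets the recipient, so in the reply the focus falls on "Fatima".
"Only" then excludes alternative recipients while the background — Felix as agent and the artefact as thing and in December as setting — is held fixed.
Fact (3) keeps Felix as agent and the artefact as thing and in December as setting but has recipient = Marcus; that refutes the reply.
(Fact (7) would refute a reading with focus on the setting — but that is not what the question asks.)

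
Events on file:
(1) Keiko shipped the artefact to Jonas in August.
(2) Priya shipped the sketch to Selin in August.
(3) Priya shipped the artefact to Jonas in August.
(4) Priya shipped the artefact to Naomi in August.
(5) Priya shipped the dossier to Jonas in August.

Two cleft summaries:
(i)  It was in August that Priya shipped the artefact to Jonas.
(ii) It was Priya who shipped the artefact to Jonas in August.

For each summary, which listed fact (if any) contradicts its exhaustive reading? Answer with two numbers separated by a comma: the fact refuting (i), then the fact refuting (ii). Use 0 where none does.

Summary (i) focuses "in August" (the setting); background same agent, thing, recipient (Priya / the artefact / Jonas). No fact matches that background with a different setting, so 0.
Summary (ii) focuses "Priya" (the agent); background same thing, recipient, setting (the artefact / Jonas / in August). Fact (1) matches that background with agent = Keiko — refutes (ii).

0, 1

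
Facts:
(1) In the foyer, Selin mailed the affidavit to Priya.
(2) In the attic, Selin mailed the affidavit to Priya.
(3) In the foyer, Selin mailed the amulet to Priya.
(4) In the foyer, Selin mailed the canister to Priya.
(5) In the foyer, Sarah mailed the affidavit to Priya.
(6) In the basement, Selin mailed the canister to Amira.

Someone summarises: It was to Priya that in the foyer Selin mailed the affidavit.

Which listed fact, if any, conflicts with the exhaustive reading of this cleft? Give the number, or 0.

0

Focus of the cleft: "Priya" (the recipient). Presupposed background: agent = Selin, thing = the affidavit, setting = in the foyer.
Exhaustivity: Priya is the only recipient satisfying that background.
Every other fact differs from the presupposition on some backgrounded slot, so none challenges the exhaustivity.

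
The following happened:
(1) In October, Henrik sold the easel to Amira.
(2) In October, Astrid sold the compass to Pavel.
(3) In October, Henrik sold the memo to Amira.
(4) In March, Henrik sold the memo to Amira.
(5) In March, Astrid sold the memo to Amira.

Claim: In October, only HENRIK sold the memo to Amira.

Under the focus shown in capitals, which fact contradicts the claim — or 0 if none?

0

The capitals mark "Henrik" as focus. So "only" rules out other agents, with the rest (thing = the memo, recipient = Amira, setting = in October) as background.
Every other fact changes something in the background, not just the agent. Nothing refutes the claim.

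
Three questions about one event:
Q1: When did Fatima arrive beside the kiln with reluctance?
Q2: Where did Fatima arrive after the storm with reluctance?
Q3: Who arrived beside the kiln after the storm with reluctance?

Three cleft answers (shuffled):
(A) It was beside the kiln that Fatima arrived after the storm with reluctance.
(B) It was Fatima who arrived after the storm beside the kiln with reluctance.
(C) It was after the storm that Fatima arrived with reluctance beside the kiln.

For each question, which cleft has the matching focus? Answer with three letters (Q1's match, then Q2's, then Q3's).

CAB

Q1 asks about the time; cleft (C) focuses "after the storm", which is the time — so Q1 → C.
Q2 asks about the location; cleft (A) focuses "beside the kiln", which is the location — so Q2 → A.
Q3 asks about the subject (agent); cleft (B) focuses "Fatima", which is the subject (agent) — so Q3 → B.
Mapping: Q1→C, Q2→A, Q3→B.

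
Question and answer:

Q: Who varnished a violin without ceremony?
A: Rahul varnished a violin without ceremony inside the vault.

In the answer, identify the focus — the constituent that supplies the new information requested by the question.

The wh-word "who" asks about the subject (agent).
In the answer, "a violin" and "without ceremony" are given — repeated from the question.
"inside the vault" is also new, but it specifies the location, which is not what the question asks about — so it is not the focus.
The constituent filling the subject (agent) gap is "Rahul"; that is the focus.

Rahul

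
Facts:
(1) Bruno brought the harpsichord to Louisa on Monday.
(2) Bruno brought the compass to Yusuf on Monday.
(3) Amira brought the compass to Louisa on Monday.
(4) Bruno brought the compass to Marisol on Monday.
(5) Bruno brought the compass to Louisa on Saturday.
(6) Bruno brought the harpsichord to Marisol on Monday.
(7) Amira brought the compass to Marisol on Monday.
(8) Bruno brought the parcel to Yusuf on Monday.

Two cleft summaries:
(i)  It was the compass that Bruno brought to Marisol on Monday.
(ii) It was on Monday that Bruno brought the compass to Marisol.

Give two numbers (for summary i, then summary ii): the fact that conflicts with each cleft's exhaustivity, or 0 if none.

(i): focus "the compass". Looking for same agent, recipient, setting (Bruno / Marisol / on Monday) with some other thing — fact (6) has the harpsichord there. Refuted.
(ii): focus "on Monday". No fact shares same agent, thing, recipient (Bruno / the compass / Marisol) with a different setting. 0.

6, 0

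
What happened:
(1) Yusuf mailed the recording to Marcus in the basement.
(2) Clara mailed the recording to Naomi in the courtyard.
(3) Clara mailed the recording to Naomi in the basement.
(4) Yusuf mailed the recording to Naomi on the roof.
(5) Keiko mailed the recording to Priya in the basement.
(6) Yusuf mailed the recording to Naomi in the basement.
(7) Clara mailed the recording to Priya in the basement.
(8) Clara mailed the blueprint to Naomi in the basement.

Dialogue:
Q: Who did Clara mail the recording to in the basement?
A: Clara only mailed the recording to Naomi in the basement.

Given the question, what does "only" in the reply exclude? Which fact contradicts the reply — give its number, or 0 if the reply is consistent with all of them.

7

The question "Who did ... to ...?" targets the recipient, so in the reply the focus falls on "Naomi".
So "only" ranges over recipients; the rest (Clara as agent and the recording as thing and in the basement as setting) is presupposed.
Fact (7) shares the background with a different recipient (Priya) — counterexample.
(Fact (8) would refute a reading with focus on the thing — but that is not what the question asks.)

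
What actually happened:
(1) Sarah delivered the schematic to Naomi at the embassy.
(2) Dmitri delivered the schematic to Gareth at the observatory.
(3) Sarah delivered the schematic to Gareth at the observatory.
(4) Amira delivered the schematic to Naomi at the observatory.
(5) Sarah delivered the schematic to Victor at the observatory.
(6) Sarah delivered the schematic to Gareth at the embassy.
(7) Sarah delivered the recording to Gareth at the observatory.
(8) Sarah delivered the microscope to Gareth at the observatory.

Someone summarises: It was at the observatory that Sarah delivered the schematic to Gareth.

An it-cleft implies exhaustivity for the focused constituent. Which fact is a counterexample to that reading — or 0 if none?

6

Focus of the cleft: "at the observatory" (the setting). Presupposed background: same agent, thing, recipient (Sarah / the schematic / Gareth).
The exhaustive reading says no other setting fits that background.
But fact (6) also has same agent, thing, recipient (Sarah / the schematic / Gareth), with setting = at the embassy — so the exhaustive reading fails.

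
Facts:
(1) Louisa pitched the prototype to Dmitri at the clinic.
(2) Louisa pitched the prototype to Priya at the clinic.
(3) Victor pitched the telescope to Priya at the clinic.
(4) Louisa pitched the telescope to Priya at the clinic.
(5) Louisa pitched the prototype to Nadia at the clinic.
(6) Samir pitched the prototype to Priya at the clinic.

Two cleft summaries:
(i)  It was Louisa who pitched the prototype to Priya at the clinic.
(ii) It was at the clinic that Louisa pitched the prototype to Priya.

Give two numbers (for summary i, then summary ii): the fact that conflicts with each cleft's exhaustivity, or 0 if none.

6, 0

Summary (i) focuses "Louisa" (the agent); background thing = the prototype, recipient = Priya, setting = at the clinic. Fact (6) matches that background with agent = Samir — refutes (i).
Summary (ii) focuses "at the clinic" (the setting); background agent = Louisa, thing = the prototype, recipient = Priya. No fact matches that background with a different setting, so 0.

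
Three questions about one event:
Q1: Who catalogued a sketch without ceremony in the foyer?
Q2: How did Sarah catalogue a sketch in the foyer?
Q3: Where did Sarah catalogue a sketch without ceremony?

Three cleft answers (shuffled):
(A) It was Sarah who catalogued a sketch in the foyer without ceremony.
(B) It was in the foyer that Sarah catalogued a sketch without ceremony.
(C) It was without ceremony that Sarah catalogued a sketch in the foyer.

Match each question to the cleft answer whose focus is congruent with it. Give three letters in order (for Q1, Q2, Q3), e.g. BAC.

ACB

Q1 asks about the subject (agent); cleft (A) focuses "Sarah", which is the subject (agent) — so Q1 → A.
Q2 asks about the manner; cleft (C) focuses "without ceremony", which is the manner — so Q2 → C.
Q3 asks about the location; cleft (B) focuses "in the foyer", which is the location — so Q3 → B.
Mapping: Q1→A, Q2→C, Q3→B.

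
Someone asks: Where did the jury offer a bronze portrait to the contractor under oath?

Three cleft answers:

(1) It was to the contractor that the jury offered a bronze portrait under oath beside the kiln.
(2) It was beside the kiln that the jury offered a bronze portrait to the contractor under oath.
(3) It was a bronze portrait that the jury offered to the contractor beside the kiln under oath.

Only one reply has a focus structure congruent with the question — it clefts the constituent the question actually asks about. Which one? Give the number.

The question word "where" targets the location.
Option (1) clefts "to the contractor" — the recipient, not what was asked.
Option (2) clefts "beside the kiln" — that matches what the question asks about.
Option (3) clefts "a bronze portrait" — the direct object, not what was asked.
So the congruent reply is (2).

2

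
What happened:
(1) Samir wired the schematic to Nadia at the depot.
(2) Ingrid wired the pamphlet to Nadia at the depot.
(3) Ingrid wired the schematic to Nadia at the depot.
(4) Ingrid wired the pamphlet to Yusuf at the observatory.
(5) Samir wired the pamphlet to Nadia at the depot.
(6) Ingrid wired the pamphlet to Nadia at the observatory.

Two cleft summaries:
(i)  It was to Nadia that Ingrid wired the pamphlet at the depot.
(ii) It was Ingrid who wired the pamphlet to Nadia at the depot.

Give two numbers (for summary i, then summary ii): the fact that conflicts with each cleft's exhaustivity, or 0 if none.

0, 5

Summary (i) focuses "Nadia" (the recipient); background Ingrid as agent and the pamphlet as thing and at the depot as setting. No fact matches that background with a different recipient, so 0.
Summary (ii) focuses "Ingrid" (the agent); background the pamphlet as thing and Nadia as recipient and at the depot as setting. Fact (5) matches that background with agent = Samir — refutes (ii).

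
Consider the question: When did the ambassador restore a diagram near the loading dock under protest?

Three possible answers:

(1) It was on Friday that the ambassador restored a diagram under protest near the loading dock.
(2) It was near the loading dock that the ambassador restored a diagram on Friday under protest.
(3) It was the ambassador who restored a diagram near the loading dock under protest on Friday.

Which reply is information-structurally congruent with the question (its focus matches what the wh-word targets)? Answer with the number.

The question word "when" targets the time.
Option (1) clefts "on Friday" — that matches what the question asks about.
Option (2) clefts "near the loading dock" — the location, not what was asked.
Option (3) clefts "the ambassador" — the subject (agent), not what was asked.
So the congruent reply is (1).

1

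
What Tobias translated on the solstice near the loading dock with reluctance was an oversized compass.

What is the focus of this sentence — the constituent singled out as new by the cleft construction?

In a pseudo-cleft "What ... was X", the post-copular constituent X is the focus.
Here the focus is "an oversized compass". The backgrounded (presupposed) material includes "Tobias", "on the solstice", "with reluctance" and "near the loading dock".

an oversized compass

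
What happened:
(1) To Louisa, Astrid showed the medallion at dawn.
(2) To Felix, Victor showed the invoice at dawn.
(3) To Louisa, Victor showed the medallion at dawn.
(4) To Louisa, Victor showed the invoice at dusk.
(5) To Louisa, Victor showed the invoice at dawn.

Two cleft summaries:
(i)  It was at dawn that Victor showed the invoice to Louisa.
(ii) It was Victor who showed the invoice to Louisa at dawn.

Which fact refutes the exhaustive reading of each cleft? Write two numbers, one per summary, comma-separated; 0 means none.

Summary (i) focuses "at dawn" (the setting); background same agent, thing, recipient (Victor / the invoice / Louisa). Fact (4) matches that background with setting = at dusk — refutes (i).
Summary (ii) focuses "Victor" (the agent); background same thing, recipient, setting (the invoice / Louisa / at dawn). No fact matches that background with a different agent, so 0.

4, 0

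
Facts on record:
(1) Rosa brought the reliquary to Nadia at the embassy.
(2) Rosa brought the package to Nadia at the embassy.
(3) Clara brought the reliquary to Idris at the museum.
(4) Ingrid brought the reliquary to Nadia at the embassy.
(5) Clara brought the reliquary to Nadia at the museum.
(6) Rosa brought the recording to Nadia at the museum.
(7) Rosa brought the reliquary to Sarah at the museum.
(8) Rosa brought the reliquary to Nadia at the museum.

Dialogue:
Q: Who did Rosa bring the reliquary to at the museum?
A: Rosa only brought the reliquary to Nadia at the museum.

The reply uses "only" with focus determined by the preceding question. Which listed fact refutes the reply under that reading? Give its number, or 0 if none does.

The question "Who did ... to ...?" targets the recipient, so in the reply the focus falls on "Nadia".
So "only" ranges over recipients; the rest (same agent, thing, setting (Rosa / the reliquary / at the museum)) is presupposed.
Fact (7) shares the background with a different recipient (Sarah) — counterexample.
(Fact (1) would refute a reading with focus on the setting — but that is not what the question asks.)

7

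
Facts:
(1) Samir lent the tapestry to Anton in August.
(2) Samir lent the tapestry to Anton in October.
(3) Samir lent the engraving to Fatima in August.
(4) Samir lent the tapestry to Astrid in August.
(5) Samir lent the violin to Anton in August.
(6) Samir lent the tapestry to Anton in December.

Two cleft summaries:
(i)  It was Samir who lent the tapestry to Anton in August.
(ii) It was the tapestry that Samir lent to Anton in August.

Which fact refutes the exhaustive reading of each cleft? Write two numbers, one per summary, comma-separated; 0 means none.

(i): focus "Samir". No fact shares the tapestry as thing and Anton as recipient and in August as setting with a different agent. 0.
(ii): focus "the tapestry". Looking for Samir as agent and Anton as recipient and in August as setting with some other thing — fact (5) has the violin there. Refuted.

0, 5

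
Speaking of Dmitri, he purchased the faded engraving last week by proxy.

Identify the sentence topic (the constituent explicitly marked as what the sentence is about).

Dmitri

The construction explicitly marks "Dmitri" as what the sentence is about — the topic.
The remainder of the clause is the comment (what is said about the topic).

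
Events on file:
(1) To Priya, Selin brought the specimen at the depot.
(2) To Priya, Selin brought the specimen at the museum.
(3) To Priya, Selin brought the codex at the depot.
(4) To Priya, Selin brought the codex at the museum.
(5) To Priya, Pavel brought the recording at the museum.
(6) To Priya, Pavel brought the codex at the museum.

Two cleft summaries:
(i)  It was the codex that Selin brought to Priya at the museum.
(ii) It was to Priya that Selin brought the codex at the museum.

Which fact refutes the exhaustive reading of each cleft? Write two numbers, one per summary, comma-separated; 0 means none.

2, 0

(i): focus "the codex". Looking for Selin as agent and Priya as recipient and at the museum as setting with some other thing — fact (2) has the specimen there. Refuted.
(ii): focus "Priya". No fact shares Selin as agent and the codex as thing and at the museum as setting with a different recipient. 0.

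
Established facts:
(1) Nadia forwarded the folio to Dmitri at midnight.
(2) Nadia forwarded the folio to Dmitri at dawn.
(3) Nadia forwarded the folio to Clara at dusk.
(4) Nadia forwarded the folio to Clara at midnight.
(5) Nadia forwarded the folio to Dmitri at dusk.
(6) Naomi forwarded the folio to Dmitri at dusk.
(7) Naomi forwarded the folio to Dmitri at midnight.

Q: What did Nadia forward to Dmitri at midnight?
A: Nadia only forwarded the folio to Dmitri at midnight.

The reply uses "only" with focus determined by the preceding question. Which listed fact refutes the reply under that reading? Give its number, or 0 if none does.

Answering "What did ...?" puts focus on the thing — here, "the folio".
So "only" ranges over things; the rest (same agent, recipient, setting (Nadia / Dmitri / at midnight)) is presupposed.
No fact keeps same agent, recipient, setting (Nadia / Dmitri / at midnight) while changing the thing; every other fact differs on something backgrounded. The reply stands.
(Fact (4) would refute a reading with focus on the recipient — but that is not what the question asks.)

0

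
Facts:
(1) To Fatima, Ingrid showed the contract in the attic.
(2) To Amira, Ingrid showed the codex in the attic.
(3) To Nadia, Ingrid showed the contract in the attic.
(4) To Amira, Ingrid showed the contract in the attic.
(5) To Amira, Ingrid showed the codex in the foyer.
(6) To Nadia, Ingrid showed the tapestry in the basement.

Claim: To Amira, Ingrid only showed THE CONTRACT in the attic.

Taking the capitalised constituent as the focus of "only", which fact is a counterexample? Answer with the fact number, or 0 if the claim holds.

2

The capitals mark "the contract" as focus. So "only" rules out other things, with the rest (same agent, recipient, setting (Ingrid / Amira / in the attic)) as background.
Fact (2) shares the background but differs in thing (the codex) — a counterexample.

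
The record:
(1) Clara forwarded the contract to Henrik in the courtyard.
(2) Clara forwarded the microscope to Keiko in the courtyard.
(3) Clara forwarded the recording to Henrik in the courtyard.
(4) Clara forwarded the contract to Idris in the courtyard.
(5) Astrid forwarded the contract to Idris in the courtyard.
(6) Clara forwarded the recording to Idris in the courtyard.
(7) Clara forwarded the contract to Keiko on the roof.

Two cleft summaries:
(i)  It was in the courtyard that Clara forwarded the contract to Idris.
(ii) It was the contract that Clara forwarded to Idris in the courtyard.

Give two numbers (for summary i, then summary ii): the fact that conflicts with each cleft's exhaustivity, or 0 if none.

0, 6

(i): focus "in the courtyard". No fact shares agent = Clara, thing = the contract, recipient = Idris with a different setting. 0.
(ii): focus "the contract". Looking for agent = Clara, recipient = Idris, setting = in the courtyard with some other thing — fact (6) has the recording there. Refuted.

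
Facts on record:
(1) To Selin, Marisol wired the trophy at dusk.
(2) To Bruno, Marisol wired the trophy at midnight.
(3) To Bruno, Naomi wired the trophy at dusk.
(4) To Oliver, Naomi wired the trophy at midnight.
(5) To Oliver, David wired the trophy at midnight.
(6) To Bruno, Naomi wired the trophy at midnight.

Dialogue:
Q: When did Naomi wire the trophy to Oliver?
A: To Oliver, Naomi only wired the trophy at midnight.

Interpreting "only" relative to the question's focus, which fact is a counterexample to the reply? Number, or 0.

Answering "When did ...?" puts focus on the setting — here, "at midnight".
So "only" ranges over settings; the rest (same agent, thing, recipient (Naomi / the trophy / Oliver)) is presupposed.
No fact keeps same agent, thing, recipient (Naomi / the trophy / Oliver) while changing the setting; every other fact differs on something backgrounded. The reply stands.
(Fact (6) would refute a reading with focus on the recipient — but that is not what the question asks.)

0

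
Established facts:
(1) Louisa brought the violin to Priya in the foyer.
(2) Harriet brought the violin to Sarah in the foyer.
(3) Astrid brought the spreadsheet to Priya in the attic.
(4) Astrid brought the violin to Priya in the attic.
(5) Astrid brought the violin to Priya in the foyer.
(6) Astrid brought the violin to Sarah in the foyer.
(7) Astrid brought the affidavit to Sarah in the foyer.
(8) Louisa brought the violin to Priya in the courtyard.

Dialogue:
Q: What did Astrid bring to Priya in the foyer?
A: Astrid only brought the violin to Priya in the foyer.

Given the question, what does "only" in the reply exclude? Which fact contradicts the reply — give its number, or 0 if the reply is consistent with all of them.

0

The question "What did ...?" targets the thing, so in the reply the focus falls on "the violin".
"Only" then excludes alternative things while the background — Astrid as agent and Priya as recipient and in the foyer as setting — is held fixed.
No fact keeps Astrid as agent and Priya as recipient and in the foyer as setting while changing the thing; every other fact differs on something backgrounded. The reply stands.
(Fact (6) would refute a reading with focus on the recipient — but that is not what the question asks.)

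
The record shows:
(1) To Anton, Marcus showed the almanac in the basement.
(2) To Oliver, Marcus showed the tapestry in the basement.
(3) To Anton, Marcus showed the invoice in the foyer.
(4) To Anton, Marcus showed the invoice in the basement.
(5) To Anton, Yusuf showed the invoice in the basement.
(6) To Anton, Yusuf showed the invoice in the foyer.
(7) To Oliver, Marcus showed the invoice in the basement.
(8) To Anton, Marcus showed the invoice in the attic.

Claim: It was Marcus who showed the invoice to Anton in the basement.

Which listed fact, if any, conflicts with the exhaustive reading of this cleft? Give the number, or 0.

The cleft puts "Marcus" in focus and presupposes the open proposition with thing = the invoice, recipient = Anton, setting = in the basement.
The exhaustive reading says no other agent fits that background.
But fact (5) also has thing = the invoice, recipient = Anton, setting = in the basement, with agent = Yusuf — so the exhaustive reading fails.

5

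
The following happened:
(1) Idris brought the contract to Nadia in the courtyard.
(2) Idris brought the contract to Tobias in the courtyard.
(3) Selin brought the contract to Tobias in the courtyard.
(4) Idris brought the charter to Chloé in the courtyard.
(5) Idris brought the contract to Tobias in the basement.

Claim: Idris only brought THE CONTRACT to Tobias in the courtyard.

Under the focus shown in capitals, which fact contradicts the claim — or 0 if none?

0

The capitals mark "the contract" as focus. So "only" rules out other things, with the rest (Idris as agent and Tobias as recipient and in the courtyard as setting) as background.
Every other fact changes something in the background, not just the thing. Nothing refutes the claim.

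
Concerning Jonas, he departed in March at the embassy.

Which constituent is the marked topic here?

Jonas

The construction explicitly marks "Jonas" as what the sentence is about — the topic.
The remainder of the clause is the comment (what is said about the topic).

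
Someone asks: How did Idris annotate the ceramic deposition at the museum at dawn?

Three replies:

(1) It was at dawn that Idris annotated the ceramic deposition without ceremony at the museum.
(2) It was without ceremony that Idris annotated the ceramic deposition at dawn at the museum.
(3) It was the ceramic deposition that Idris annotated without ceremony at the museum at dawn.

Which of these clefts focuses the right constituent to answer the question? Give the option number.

2

The question word "how" targets the manner.
Option (1) clefts "at dawn" — the time, not what was asked.
Option (2) clefts "without ceremony" — that matches what the question asks about.
Option (3) clefts "the ceramic deposition" — the direct object, not what was asked.
So the congruent reply is (2).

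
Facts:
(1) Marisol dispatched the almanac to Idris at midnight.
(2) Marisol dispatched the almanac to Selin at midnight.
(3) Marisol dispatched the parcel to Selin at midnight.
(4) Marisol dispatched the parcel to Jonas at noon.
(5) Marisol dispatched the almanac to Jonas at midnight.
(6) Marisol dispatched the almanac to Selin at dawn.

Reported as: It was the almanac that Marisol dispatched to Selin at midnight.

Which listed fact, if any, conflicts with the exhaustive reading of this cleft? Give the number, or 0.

3

The cleft puts "the almanac" in focus and presupposes the open proposition with same agent, recipient, setting (Marisol / Selin / at midnight).
Exhaustivity: the almanac is the only thing satisfying that background.
Fact (3) shares the background but with thing = the parcel; exhaustivity is violated.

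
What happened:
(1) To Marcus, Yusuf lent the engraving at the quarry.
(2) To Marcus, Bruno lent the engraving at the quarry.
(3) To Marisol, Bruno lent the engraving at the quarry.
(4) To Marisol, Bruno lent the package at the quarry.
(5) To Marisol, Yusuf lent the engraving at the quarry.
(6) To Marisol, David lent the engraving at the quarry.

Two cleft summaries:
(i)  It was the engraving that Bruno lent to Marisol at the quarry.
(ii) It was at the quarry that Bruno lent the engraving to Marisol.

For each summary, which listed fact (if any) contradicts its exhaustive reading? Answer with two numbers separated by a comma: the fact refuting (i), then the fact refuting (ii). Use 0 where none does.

4, 0

Summary (i) focuses "the engraving" (the thing); background same agent, recipient, setting (Bruno / Marisol / at the quarry). Fact (4) matches that background with thing = the package — refutes (i).
Summary (ii) focuses "at the quarry" (the setting); background same agent, thing, recipient (Bruno / the engraving / Marisol). No fact matches that background with a different setting, so 0.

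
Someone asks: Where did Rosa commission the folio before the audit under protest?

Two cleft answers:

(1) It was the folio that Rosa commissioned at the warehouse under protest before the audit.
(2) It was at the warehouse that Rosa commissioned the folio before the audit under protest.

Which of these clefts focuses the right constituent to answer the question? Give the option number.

2

The question word "where" targets the location.
Option (1) clefts "the folio" — the direct object, not what was asked.
Option (2) clefts "at the warehouse" — that matches what the question asks about.
So the congruent reply is (2).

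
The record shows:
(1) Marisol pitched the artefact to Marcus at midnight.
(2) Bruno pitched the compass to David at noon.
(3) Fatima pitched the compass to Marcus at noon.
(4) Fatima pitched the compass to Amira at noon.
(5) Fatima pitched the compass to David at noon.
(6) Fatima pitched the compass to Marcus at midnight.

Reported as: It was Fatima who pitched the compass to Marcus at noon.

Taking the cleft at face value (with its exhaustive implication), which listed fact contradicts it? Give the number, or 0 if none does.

0

Focus of the cleft: "Fatima" (the agent). Presupposed background: thing = the compass, recipient = Marcus, setting = at noon.
Exhaustivity: Fatima is the only agent satisfying that background.
No listed fact matches the background with a different agent. Exhaustivity holds.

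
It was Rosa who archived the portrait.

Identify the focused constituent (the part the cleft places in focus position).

Rosa

In an it-cleft "It was X that/who ...", the clefted constituent X is the focus; the that/who-clause expresses the presupposed open proposition.
Here the focus is "Rosa". The backgrounded (presupposed) material includes "the portrait".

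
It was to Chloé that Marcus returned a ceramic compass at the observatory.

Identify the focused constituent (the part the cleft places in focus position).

In an it-cleft "It was X that/who ...", the clefted constituent X is the focus; the that/who-clause expresses the presupposed open proposition.
Here the focus is "to Chloé". The backgrounded (presupposed) material includes "Marcus", "a ceramic compass" and "at the observatory".

to Chloé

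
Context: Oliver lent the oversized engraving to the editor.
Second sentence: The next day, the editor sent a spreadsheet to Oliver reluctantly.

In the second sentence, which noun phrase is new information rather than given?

a spreadsheet

"the editor" and "Oliver" in the second sentence are given — already mentioned in the context.
"a spreadsheet" has no antecedent in the context; it is discourse-new (the indefinite article also signals a new referent).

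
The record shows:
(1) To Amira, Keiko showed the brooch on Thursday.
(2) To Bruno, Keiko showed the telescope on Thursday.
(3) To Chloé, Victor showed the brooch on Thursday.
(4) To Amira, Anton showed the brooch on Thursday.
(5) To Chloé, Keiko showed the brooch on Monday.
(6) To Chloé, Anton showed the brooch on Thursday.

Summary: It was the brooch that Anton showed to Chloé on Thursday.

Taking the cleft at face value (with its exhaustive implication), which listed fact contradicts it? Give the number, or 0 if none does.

The cleft puts "the brooch" in focus and presupposes the open proposition with agent = Anton, recipient = Chloé, setting = on Thursday.
Exhaustivity: the brooch is the only thing satisfying that background.
No listed fact matches the background with a different thing. Exhaustivity holds.

0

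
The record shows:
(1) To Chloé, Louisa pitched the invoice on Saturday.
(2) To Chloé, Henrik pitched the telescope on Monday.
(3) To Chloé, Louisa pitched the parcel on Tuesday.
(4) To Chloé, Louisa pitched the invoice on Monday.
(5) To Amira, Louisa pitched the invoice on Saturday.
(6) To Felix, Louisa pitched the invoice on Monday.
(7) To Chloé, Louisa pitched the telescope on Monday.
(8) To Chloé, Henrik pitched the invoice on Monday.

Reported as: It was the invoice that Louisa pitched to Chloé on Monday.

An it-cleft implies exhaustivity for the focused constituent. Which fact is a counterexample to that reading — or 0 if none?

7

The cleft puts "the invoice" in focus and presupposes the open proposition with same agent, recipient, setting (Louisa / Chloé / on Monday).
Exhaustivity: the invoice is the only thing satisfying that background.
Fact (7) shares the background but with thing = the telescope; exhaustivity is violated.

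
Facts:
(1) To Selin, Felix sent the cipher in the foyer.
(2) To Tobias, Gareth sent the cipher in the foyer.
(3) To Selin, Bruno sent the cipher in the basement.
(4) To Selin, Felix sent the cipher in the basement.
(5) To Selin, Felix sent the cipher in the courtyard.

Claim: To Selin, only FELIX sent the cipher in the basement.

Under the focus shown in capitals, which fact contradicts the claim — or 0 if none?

Focus (in capitals) is "Felix" — the agent. "Only" excludes alternative agents while holding fixed same thing, recipient, setting (the cipher / Selin / in the basement).
Fact (3) matches on same thing, recipient, setting (the cipher / Selin / in the basement), but has agent = Bruno instead. That refutes the claim.

3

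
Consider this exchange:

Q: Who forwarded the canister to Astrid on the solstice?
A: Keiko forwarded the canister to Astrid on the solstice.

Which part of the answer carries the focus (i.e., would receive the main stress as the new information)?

Keiko

The wh-word "who" asks about the subject (agent).
In the answer, "the canister", "to Astrid" and "on the solstice" are given — repeated from the question.
The constituent filling the subject (agent) gap is "Keiko"; that is the focus and would carry nuclear stress.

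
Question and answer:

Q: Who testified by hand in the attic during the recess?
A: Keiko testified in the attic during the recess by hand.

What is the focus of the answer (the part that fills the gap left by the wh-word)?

Keiko

The wh-word "who" asks about the subject (agent).
In the answer, "in the attic", "during the recess" and "by hand" are given — repeated from the question.
The constituent filling the subject (agent) gap is "Keiko"; that is the focus and would carry nuclear stress.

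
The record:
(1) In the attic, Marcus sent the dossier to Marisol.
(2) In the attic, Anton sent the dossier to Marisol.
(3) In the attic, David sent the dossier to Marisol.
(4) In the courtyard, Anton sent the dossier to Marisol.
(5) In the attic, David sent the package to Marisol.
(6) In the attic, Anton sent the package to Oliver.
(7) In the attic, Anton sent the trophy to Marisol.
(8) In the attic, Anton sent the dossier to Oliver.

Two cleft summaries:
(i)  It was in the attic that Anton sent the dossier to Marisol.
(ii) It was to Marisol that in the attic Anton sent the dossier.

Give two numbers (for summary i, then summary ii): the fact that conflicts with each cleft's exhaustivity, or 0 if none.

(i): focus "in the attic". Looking for agent = Anton, thing = the dossier, recipient = Marisol with some other setting — fact (4) has in the courtyard there. Refuted.
(ii): focus "Marisol". Looking for agent = Anton, thing = the dossier, setting = in the attic with some other recipient — fact (8) has Oliver there. Refuted.

4, 8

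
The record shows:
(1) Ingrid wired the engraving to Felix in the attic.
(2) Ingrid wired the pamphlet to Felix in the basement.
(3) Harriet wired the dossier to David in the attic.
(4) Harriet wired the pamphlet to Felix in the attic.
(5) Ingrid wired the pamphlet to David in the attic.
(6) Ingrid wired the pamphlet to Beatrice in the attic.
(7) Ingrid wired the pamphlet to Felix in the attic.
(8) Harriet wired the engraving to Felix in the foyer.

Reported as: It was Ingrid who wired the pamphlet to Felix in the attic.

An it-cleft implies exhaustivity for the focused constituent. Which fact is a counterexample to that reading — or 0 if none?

Focus of the cleft: "Ingrid" (the agent). Presupposed background: same thing, recipient, setting (the pamphlet / Felix / in the attic).
Exhaustivity: Ingrid is the only agent satisfying that background.
Fact (4) shares the background but with agent = Harriet; exhaustivity is violated.

4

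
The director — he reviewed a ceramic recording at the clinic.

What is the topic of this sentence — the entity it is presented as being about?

the director

The construction explicitly marks "the director" as what the sentence is about — the topic.
The remainder of the clause is the comment (what is said about the topic).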